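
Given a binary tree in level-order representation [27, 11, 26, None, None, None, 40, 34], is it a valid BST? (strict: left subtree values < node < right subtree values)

Level-order array: [27, 11, 26, None, None, None, 40, 34]
Validate using subtree bounds (lo, hi): at each node, require lo < value < hi,
then recurse left with hi=value and right with lo=value.
Preorder trace (stopping at first violation):
  at node 27 with bounds (-inf, +inf): OK
  at node 11 with bounds (-inf, 27): OK
  at node 26 with bounds (27, +inf): VIOLATION
Node 26 violates its bound: not (27 < 26 < +inf).
Result: Not a valid BST


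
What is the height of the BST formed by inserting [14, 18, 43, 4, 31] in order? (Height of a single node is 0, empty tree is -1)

Insertion order: [14, 18, 43, 4, 31]
Tree (level-order array): [14, 4, 18, None, None, None, 43, 31]
Compute height bottom-up (empty subtree = -1):
  height(4) = 1 + max(-1, -1) = 0
  height(31) = 1 + max(-1, -1) = 0
  height(43) = 1 + max(0, -1) = 1
  height(18) = 1 + max(-1, 1) = 2
  height(14) = 1 + max(0, 2) = 3
Height = 3


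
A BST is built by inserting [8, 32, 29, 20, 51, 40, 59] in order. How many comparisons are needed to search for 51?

Search path for 51: 8 -> 32 -> 51
Found: True
Comparisons: 3


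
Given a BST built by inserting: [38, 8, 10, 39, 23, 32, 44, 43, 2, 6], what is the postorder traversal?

Tree insertion order: [38, 8, 10, 39, 23, 32, 44, 43, 2, 6]
Tree (level-order array): [38, 8, 39, 2, 10, None, 44, None, 6, None, 23, 43, None, None, None, None, 32]
Postorder traversal: [6, 2, 32, 23, 10, 8, 43, 44, 39, 38]


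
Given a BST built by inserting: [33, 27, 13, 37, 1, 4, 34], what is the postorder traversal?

Tree insertion order: [33, 27, 13, 37, 1, 4, 34]
Tree (level-order array): [33, 27, 37, 13, None, 34, None, 1, None, None, None, None, 4]
Postorder traversal: [4, 1, 13, 27, 34, 37, 33]


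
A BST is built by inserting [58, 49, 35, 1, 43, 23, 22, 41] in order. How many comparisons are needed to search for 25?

Search path for 25: 58 -> 49 -> 35 -> 1 -> 23
Found: False
Comparisons: 5


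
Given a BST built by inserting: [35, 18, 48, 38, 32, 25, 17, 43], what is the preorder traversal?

Tree insertion order: [35, 18, 48, 38, 32, 25, 17, 43]
Tree (level-order array): [35, 18, 48, 17, 32, 38, None, None, None, 25, None, None, 43]
Preorder traversal: [35, 18, 17, 32, 25, 48, 38, 43]


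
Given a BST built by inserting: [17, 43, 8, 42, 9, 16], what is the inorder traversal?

Tree insertion order: [17, 43, 8, 42, 9, 16]
Tree (level-order array): [17, 8, 43, None, 9, 42, None, None, 16]
Inorder traversal: [8, 9, 16, 17, 42, 43]


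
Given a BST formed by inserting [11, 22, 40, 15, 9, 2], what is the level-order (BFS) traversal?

Tree insertion order: [11, 22, 40, 15, 9, 2]
Tree (level-order array): [11, 9, 22, 2, None, 15, 40]
BFS from the root, enqueuing left then right child of each popped node:
  queue [11] -> pop 11, enqueue [9, 22], visited so far: [11]
  queue [9, 22] -> pop 9, enqueue [2], visited so far: [11, 9]
  queue [22, 2] -> pop 22, enqueue [15, 40], visited so far: [11, 9, 22]
  queue [2, 15, 40] -> pop 2, enqueue [none], visited so far: [11, 9, 22, 2]
  queue [15, 40] -> pop 15, enqueue [none], visited so far: [11, 9, 22, 2, 15]
  queue [40] -> pop 40, enqueue [none], visited so far: [11, 9, 22, 2, 15, 40]
Result: [11, 9, 22, 2, 15, 40]


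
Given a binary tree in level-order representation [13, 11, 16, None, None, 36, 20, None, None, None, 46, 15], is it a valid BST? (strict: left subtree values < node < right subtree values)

Level-order array: [13, 11, 16, None, None, 36, 20, None, None, None, 46, 15]
Validate using subtree bounds (lo, hi): at each node, require lo < value < hi,
then recurse left with hi=value and right with lo=value.
Preorder trace (stopping at first violation):
  at node 13 with bounds (-inf, +inf): OK
  at node 11 with bounds (-inf, 13): OK
  at node 16 with bounds (13, +inf): OK
  at node 36 with bounds (13, 16): VIOLATION
Node 36 violates its bound: not (13 < 36 < 16).
Result: Not a valid BST


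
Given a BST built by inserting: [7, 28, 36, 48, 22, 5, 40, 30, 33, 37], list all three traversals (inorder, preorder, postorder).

Tree insertion order: [7, 28, 36, 48, 22, 5, 40, 30, 33, 37]
Tree (level-order array): [7, 5, 28, None, None, 22, 36, None, None, 30, 48, None, 33, 40, None, None, None, 37]
Inorder (L, root, R): [5, 7, 22, 28, 30, 33, 36, 37, 40, 48]
Preorder (root, L, R): [7, 5, 28, 22, 36, 30, 33, 48, 40, 37]
Postorder (L, R, root): [5, 22, 33, 30, 37, 40, 48, 36, 28, 7]


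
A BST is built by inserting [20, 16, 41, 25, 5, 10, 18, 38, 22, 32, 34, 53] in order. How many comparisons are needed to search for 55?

Search path for 55: 20 -> 41 -> 53
Found: False
Comparisons: 3


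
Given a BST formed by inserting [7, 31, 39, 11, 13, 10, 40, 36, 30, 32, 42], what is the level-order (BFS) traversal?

Tree insertion order: [7, 31, 39, 11, 13, 10, 40, 36, 30, 32, 42]
Tree (level-order array): [7, None, 31, 11, 39, 10, 13, 36, 40, None, None, None, 30, 32, None, None, 42]
BFS from the root, enqueuing left then right child of each popped node:
  queue [7] -> pop 7, enqueue [31], visited so far: [7]
  queue [31] -> pop 31, enqueue [11, 39], visited so far: [7, 31]
  queue [11, 39] -> pop 11, enqueue [10, 13], visited so far: [7, 31, 11]
  queue [39, 10, 13] -> pop 39, enqueue [36, 40], visited so far: [7, 31, 11, 39]
  queue [10, 13, 36, 40] -> pop 10, enqueue [none], visited so far: [7, 31, 11, 39, 10]
  queue [13, 36, 40] -> pop 13, enqueue [30], visited so far: [7, 31, 11, 39, 10, 13]
  queue [36, 40, 30] -> pop 36, enqueue [32], visited so far: [7, 31, 11, 39, 10, 13, 36]
  queue [40, 30, 32] -> pop 40, enqueue [42], visited so far: [7, 31, 11, 39, 10, 13, 36, 40]
  queue [30, 32, 42] -> pop 30, enqueue [none], visited so far: [7, 31, 11, 39, 10, 13, 36, 40, 30]
  queue [32, 42] -> pop 32, enqueue [none], visited so far: [7, 31, 11, 39, 10, 13, 36, 40, 30, 32]
  queue [42] -> pop 42, enqueue [none], visited so far: [7, 31, 11, 39, 10, 13, 36, 40, 30, 32, 42]
Result: [7, 31, 11, 39, 10, 13, 36, 40, 30, 32, 42]


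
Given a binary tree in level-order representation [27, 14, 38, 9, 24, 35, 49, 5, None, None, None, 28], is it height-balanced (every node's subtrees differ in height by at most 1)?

Tree (level-order array): [27, 14, 38, 9, 24, 35, 49, 5, None, None, None, 28]
Definition: a tree is height-balanced if, at every node, |h(left) - h(right)| <= 1 (empty subtree has height -1).
Bottom-up per-node check:
  node 5: h_left=-1, h_right=-1, diff=0 [OK], height=0
  node 9: h_left=0, h_right=-1, diff=1 [OK], height=1
  node 24: h_left=-1, h_right=-1, diff=0 [OK], height=0
  node 14: h_left=1, h_right=0, diff=1 [OK], height=2
  node 28: h_left=-1, h_right=-1, diff=0 [OK], height=0
  node 35: h_left=0, h_right=-1, diff=1 [OK], height=1
  node 49: h_left=-1, h_right=-1, diff=0 [OK], height=0
  node 38: h_left=1, h_right=0, diff=1 [OK], height=2
  node 27: h_left=2, h_right=2, diff=0 [OK], height=3
All nodes satisfy the balance condition.
Result: Balanced


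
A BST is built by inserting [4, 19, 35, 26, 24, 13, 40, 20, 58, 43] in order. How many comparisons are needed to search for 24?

Search path for 24: 4 -> 19 -> 35 -> 26 -> 24
Found: True
Comparisons: 5


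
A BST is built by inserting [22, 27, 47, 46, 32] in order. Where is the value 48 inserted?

Starting tree (level order): [22, None, 27, None, 47, 46, None, 32]
Insertion path: 22 -> 27 -> 47
Result: insert 48 as right child of 47
Final tree (level order): [22, None, 27, None, 47, 46, 48, 32]


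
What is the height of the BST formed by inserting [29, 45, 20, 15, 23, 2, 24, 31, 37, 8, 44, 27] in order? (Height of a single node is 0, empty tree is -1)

Insertion order: [29, 45, 20, 15, 23, 2, 24, 31, 37, 8, 44, 27]
Tree (level-order array): [29, 20, 45, 15, 23, 31, None, 2, None, None, 24, None, 37, None, 8, None, 27, None, 44]
Compute height bottom-up (empty subtree = -1):
  height(8) = 1 + max(-1, -1) = 0
  height(2) = 1 + max(-1, 0) = 1
  height(15) = 1 + max(1, -1) = 2
  height(27) = 1 + max(-1, -1) = 0
  height(24) = 1 + max(-1, 0) = 1
  height(23) = 1 + max(-1, 1) = 2
  height(20) = 1 + max(2, 2) = 3
  height(44) = 1 + max(-1, -1) = 0
  height(37) = 1 + max(-1, 0) = 1
  height(31) = 1 + max(-1, 1) = 2
  height(45) = 1 + max(2, -1) = 3
  height(29) = 1 + max(3, 3) = 4
Height = 4


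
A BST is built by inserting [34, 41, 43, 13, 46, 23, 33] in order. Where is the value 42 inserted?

Starting tree (level order): [34, 13, 41, None, 23, None, 43, None, 33, None, 46]
Insertion path: 34 -> 41 -> 43
Result: insert 42 as left child of 43
Final tree (level order): [34, 13, 41, None, 23, None, 43, None, 33, 42, 46]


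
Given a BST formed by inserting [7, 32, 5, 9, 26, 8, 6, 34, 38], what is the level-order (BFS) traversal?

Tree insertion order: [7, 32, 5, 9, 26, 8, 6, 34, 38]
Tree (level-order array): [7, 5, 32, None, 6, 9, 34, None, None, 8, 26, None, 38]
BFS from the root, enqueuing left then right child of each popped node:
  queue [7] -> pop 7, enqueue [5, 32], visited so far: [7]
  queue [5, 32] -> pop 5, enqueue [6], visited so far: [7, 5]
  queue [32, 6] -> pop 32, enqueue [9, 34], visited so far: [7, 5, 32]
  queue [6, 9, 34] -> pop 6, enqueue [none], visited so far: [7, 5, 32, 6]
  queue [9, 34] -> pop 9, enqueue [8, 26], visited so far: [7, 5, 32, 6, 9]
  queue [34, 8, 26] -> pop 34, enqueue [38], visited so far: [7, 5, 32, 6, 9, 34]
  queue [8, 26, 38] -> pop 8, enqueue [none], visited so far: [7, 5, 32, 6, 9, 34, 8]
  queue [26, 38] -> pop 26, enqueue [none], visited so far: [7, 5, 32, 6, 9, 34, 8, 26]
  queue [38] -> pop 38, enqueue [none], visited so far: [7, 5, 32, 6, 9, 34, 8, 26, 38]
Result: [7, 5, 32, 6, 9, 34, 8, 26, 38]


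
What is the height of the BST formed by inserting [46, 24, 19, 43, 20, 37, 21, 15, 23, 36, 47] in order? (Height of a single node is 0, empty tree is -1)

Insertion order: [46, 24, 19, 43, 20, 37, 21, 15, 23, 36, 47]
Tree (level-order array): [46, 24, 47, 19, 43, None, None, 15, 20, 37, None, None, None, None, 21, 36, None, None, 23]
Compute height bottom-up (empty subtree = -1):
  height(15) = 1 + max(-1, -1) = 0
  height(23) = 1 + max(-1, -1) = 0
  height(21) = 1 + max(-1, 0) = 1
  height(20) = 1 + max(-1, 1) = 2
  height(19) = 1 + max(0, 2) = 3
  height(36) = 1 + max(-1, -1) = 0
  height(37) = 1 + max(0, -1) = 1
  height(43) = 1 + max(1, -1) = 2
  height(24) = 1 + max(3, 2) = 4
  height(47) = 1 + max(-1, -1) = 0
  height(46) = 1 + max(4, 0) = 5
Height = 5


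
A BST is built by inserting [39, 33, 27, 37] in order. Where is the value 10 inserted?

Starting tree (level order): [39, 33, None, 27, 37]
Insertion path: 39 -> 33 -> 27
Result: insert 10 as left child of 27
Final tree (level order): [39, 33, None, 27, 37, 10]


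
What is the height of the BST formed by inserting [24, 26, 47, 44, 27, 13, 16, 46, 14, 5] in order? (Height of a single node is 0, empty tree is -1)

Insertion order: [24, 26, 47, 44, 27, 13, 16, 46, 14, 5]
Tree (level-order array): [24, 13, 26, 5, 16, None, 47, None, None, 14, None, 44, None, None, None, 27, 46]
Compute height bottom-up (empty subtree = -1):
  height(5) = 1 + max(-1, -1) = 0
  height(14) = 1 + max(-1, -1) = 0
  height(16) = 1 + max(0, -1) = 1
  height(13) = 1 + max(0, 1) = 2
  height(27) = 1 + max(-1, -1) = 0
  height(46) = 1 + max(-1, -1) = 0
  height(44) = 1 + max(0, 0) = 1
  height(47) = 1 + max(1, -1) = 2
  height(26) = 1 + max(-1, 2) = 3
  height(24) = 1 + max(2, 3) = 4
Height = 4


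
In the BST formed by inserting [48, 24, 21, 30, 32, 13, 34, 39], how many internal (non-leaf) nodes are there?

Tree built from: [48, 24, 21, 30, 32, 13, 34, 39]
Tree (level-order array): [48, 24, None, 21, 30, 13, None, None, 32, None, None, None, 34, None, 39]
Rule: An internal node has at least one child.
Per-node child counts:
  node 48: 1 child(ren)
  node 24: 2 child(ren)
  node 21: 1 child(ren)
  node 13: 0 child(ren)
  node 30: 1 child(ren)
  node 32: 1 child(ren)
  node 34: 1 child(ren)
  node 39: 0 child(ren)
Matching nodes: [48, 24, 21, 30, 32, 34]
Count of internal (non-leaf) nodes: 6


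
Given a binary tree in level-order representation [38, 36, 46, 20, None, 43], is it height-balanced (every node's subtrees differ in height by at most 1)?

Tree (level-order array): [38, 36, 46, 20, None, 43]
Definition: a tree is height-balanced if, at every node, |h(left) - h(right)| <= 1 (empty subtree has height -1).
Bottom-up per-node check:
  node 20: h_left=-1, h_right=-1, diff=0 [OK], height=0
  node 36: h_left=0, h_right=-1, diff=1 [OK], height=1
  node 43: h_left=-1, h_right=-1, diff=0 [OK], height=0
  node 46: h_left=0, h_right=-1, diff=1 [OK], height=1
  node 38: h_left=1, h_right=1, diff=0 [OK], height=2
All nodes satisfy the balance condition.
Result: Balanced


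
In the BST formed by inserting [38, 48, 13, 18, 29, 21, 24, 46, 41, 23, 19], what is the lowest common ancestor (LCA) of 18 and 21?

Tree insertion order: [38, 48, 13, 18, 29, 21, 24, 46, 41, 23, 19]
Tree (level-order array): [38, 13, 48, None, 18, 46, None, None, 29, 41, None, 21, None, None, None, 19, 24, None, None, 23]
In a BST, the LCA of p=18, q=21 is the first node v on the
root-to-leaf path with p <= v <= q (go left if both < v, right if both > v).
Walk from root:
  at 38: both 18 and 21 < 38, go left
  at 13: both 18 and 21 > 13, go right
  at 18: 18 <= 18 <= 21, this is the LCA
LCA = 18


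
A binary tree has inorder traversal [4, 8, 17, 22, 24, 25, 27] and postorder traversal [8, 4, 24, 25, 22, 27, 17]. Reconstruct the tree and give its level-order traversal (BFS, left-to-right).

Inorder:   [4, 8, 17, 22, 24, 25, 27]
Postorder: [8, 4, 24, 25, 22, 27, 17]
Algorithm: postorder visits root last, so walk postorder right-to-left;
each value is the root of the current inorder slice — split it at that
value, recurse on the right subtree first, then the left.
Recursive splits:
  root=17; inorder splits into left=[4, 8], right=[22, 24, 25, 27]
  root=27; inorder splits into left=[22, 24, 25], right=[]
  root=22; inorder splits into left=[], right=[24, 25]
  root=25; inorder splits into left=[24], right=[]
  root=24; inorder splits into left=[], right=[]
  root=4; inorder splits into left=[], right=[8]
  root=8; inorder splits into left=[], right=[]
Reconstructed level-order: [17, 4, 27, 8, 22, 25, 24]


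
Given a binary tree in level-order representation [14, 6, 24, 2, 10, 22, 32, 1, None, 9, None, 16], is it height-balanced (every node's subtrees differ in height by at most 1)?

Tree (level-order array): [14, 6, 24, 2, 10, 22, 32, 1, None, 9, None, 16]
Definition: a tree is height-balanced if, at every node, |h(left) - h(right)| <= 1 (empty subtree has height -1).
Bottom-up per-node check:
  node 1: h_left=-1, h_right=-1, diff=0 [OK], height=0
  node 2: h_left=0, h_right=-1, diff=1 [OK], height=1
  node 9: h_left=-1, h_right=-1, diff=0 [OK], height=0
  node 10: h_left=0, h_right=-1, diff=1 [OK], height=1
  node 6: h_left=1, h_right=1, diff=0 [OK], height=2
  node 16: h_left=-1, h_right=-1, diff=0 [OK], height=0
  node 22: h_left=0, h_right=-1, diff=1 [OK], height=1
  node 32: h_left=-1, h_right=-1, diff=0 [OK], height=0
  node 24: h_left=1, h_right=0, diff=1 [OK], height=2
  node 14: h_left=2, h_right=2, diff=0 [OK], height=3
All nodes satisfy the balance condition.
Result: Balanced


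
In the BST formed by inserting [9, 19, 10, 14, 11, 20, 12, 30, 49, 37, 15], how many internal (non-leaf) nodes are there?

Tree built from: [9, 19, 10, 14, 11, 20, 12, 30, 49, 37, 15]
Tree (level-order array): [9, None, 19, 10, 20, None, 14, None, 30, 11, 15, None, 49, None, 12, None, None, 37]
Rule: An internal node has at least one child.
Per-node child counts:
  node 9: 1 child(ren)
  node 19: 2 child(ren)
  node 10: 1 child(ren)
  node 14: 2 child(ren)
  node 11: 1 child(ren)
  node 12: 0 child(ren)
  node 15: 0 child(ren)
  node 20: 1 child(ren)
  node 30: 1 child(ren)
  node 49: 1 child(ren)
  node 37: 0 child(ren)
Matching nodes: [9, 19, 10, 14, 11, 20, 30, 49]
Count of internal (non-leaf) nodes: 8


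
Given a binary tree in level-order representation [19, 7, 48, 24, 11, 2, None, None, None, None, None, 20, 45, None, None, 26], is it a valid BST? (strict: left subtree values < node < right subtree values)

Level-order array: [19, 7, 48, 24, 11, 2, None, None, None, None, None, 20, 45, None, None, 26]
Validate using subtree bounds (lo, hi): at each node, require lo < value < hi,
then recurse left with hi=value and right with lo=value.
Preorder trace (stopping at first violation):
  at node 19 with bounds (-inf, +inf): OK
  at node 7 with bounds (-inf, 19): OK
  at node 24 with bounds (-inf, 7): VIOLATION
Node 24 violates its bound: not (-inf < 24 < 7).
Result: Not a valid BST


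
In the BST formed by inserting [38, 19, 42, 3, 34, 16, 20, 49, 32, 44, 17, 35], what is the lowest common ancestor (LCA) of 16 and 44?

Tree insertion order: [38, 19, 42, 3, 34, 16, 20, 49, 32, 44, 17, 35]
Tree (level-order array): [38, 19, 42, 3, 34, None, 49, None, 16, 20, 35, 44, None, None, 17, None, 32]
In a BST, the LCA of p=16, q=44 is the first node v on the
root-to-leaf path with p <= v <= q (go left if both < v, right if both > v).
Walk from root:
  at 38: 16 <= 38 <= 44, this is the LCA
LCA = 38


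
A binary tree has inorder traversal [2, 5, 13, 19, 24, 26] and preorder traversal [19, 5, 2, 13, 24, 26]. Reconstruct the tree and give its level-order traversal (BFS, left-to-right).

Inorder:  [2, 5, 13, 19, 24, 26]
Preorder: [19, 5, 2, 13, 24, 26]
Algorithm: preorder visits root first, so consume preorder in order;
for each root, split the current inorder slice at that value into
left-subtree inorder and right-subtree inorder, then recurse.
Recursive splits:
  root=19; inorder splits into left=[2, 5, 13], right=[24, 26]
  root=5; inorder splits into left=[2], right=[13]
  root=2; inorder splits into left=[], right=[]
  root=13; inorder splits into left=[], right=[]
  root=24; inorder splits into left=[], right=[26]
  root=26; inorder splits into left=[], right=[]
Reconstructed level-order: [19, 5, 24, 2, 13, 26]


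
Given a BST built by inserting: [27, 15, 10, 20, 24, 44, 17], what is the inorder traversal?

Tree insertion order: [27, 15, 10, 20, 24, 44, 17]
Tree (level-order array): [27, 15, 44, 10, 20, None, None, None, None, 17, 24]
Inorder traversal: [10, 15, 17, 20, 24, 27, 44]


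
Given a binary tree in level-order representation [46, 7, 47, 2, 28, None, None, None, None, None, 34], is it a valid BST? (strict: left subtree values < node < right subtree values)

Level-order array: [46, 7, 47, 2, 28, None, None, None, None, None, 34]
Validate using subtree bounds (lo, hi): at each node, require lo < value < hi,
then recurse left with hi=value and right with lo=value.
Preorder trace (stopping at first violation):
  at node 46 with bounds (-inf, +inf): OK
  at node 7 with bounds (-inf, 46): OK
  at node 2 with bounds (-inf, 7): OK
  at node 28 with bounds (7, 46): OK
  at node 34 with bounds (28, 46): OK
  at node 47 with bounds (46, +inf): OK
No violation found at any node.
Result: Valid BST


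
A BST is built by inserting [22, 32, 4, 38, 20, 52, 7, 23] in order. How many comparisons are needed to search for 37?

Search path for 37: 22 -> 32 -> 38
Found: False
Comparisons: 3


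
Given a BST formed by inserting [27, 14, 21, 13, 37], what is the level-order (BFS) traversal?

Tree insertion order: [27, 14, 21, 13, 37]
Tree (level-order array): [27, 14, 37, 13, 21]
BFS from the root, enqueuing left then right child of each popped node:
  queue [27] -> pop 27, enqueue [14, 37], visited so far: [27]
  queue [14, 37] -> pop 14, enqueue [13, 21], visited so far: [27, 14]
  queue [37, 13, 21] -> pop 37, enqueue [none], visited so far: [27, 14, 37]
  queue [13, 21] -> pop 13, enqueue [none], visited so far: [27, 14, 37, 13]
  queue [21] -> pop 21, enqueue [none], visited so far: [27, 14, 37, 13, 21]
Result: [27, 14, 37, 13, 21]


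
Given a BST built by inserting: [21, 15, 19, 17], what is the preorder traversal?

Tree insertion order: [21, 15, 19, 17]
Tree (level-order array): [21, 15, None, None, 19, 17]
Preorder traversal: [21, 15, 19, 17]


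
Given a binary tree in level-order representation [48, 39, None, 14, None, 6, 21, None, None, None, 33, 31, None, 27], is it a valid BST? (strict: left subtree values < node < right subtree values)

Level-order array: [48, 39, None, 14, None, 6, 21, None, None, None, 33, 31, None, 27]
Validate using subtree bounds (lo, hi): at each node, require lo < value < hi,
then recurse left with hi=value and right with lo=value.
Preorder trace (stopping at first violation):
  at node 48 with bounds (-inf, +inf): OK
  at node 39 with bounds (-inf, 48): OK
  at node 14 with bounds (-inf, 39): OK
  at node 6 with bounds (-inf, 14): OK
  at node 21 with bounds (14, 39): OK
  at node 33 with bounds (21, 39): OK
  at node 31 with bounds (21, 33): OK
  at node 27 with bounds (21, 31): OK
No violation found at any node.
Result: Valid BST


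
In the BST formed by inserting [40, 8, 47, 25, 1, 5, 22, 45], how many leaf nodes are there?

Tree built from: [40, 8, 47, 25, 1, 5, 22, 45]
Tree (level-order array): [40, 8, 47, 1, 25, 45, None, None, 5, 22]
Rule: A leaf has 0 children.
Per-node child counts:
  node 40: 2 child(ren)
  node 8: 2 child(ren)
  node 1: 1 child(ren)
  node 5: 0 child(ren)
  node 25: 1 child(ren)
  node 22: 0 child(ren)
  node 47: 1 child(ren)
  node 45: 0 child(ren)
Matching nodes: [5, 22, 45]
Count of leaf nodes: 3


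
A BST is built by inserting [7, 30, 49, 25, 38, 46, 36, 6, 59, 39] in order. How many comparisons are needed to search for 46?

Search path for 46: 7 -> 30 -> 49 -> 38 -> 46
Found: True
Comparisons: 5


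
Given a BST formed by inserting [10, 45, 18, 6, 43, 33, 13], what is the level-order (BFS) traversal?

Tree insertion order: [10, 45, 18, 6, 43, 33, 13]
Tree (level-order array): [10, 6, 45, None, None, 18, None, 13, 43, None, None, 33]
BFS from the root, enqueuing left then right child of each popped node:
  queue [10] -> pop 10, enqueue [6, 45], visited so far: [10]
  queue [6, 45] -> pop 6, enqueue [none], visited so far: [10, 6]
  queue [45] -> pop 45, enqueue [18], visited so far: [10, 6, 45]
  queue [18] -> pop 18, enqueue [13, 43], visited so far: [10, 6, 45, 18]
  queue [13, 43] -> pop 13, enqueue [none], visited so far: [10, 6, 45, 18, 13]
  queue [43] -> pop 43, enqueue [33], visited so far: [10, 6, 45, 18, 13, 43]
  queue [33] -> pop 33, enqueue [none], visited so far: [10, 6, 45, 18, 13, 43, 33]
Result: [10, 6, 45, 18, 13, 43, 33]


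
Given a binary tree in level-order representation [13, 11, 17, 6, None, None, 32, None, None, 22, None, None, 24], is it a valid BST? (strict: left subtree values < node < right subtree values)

Level-order array: [13, 11, 17, 6, None, None, 32, None, None, 22, None, None, 24]
Validate using subtree bounds (lo, hi): at each node, require lo < value < hi,
then recurse left with hi=value and right with lo=value.
Preorder trace (stopping at first violation):
  at node 13 with bounds (-inf, +inf): OK
  at node 11 with bounds (-inf, 13): OK
  at node 6 with bounds (-inf, 11): OK
  at node 17 with bounds (13, +inf): OK
  at node 32 with bounds (17, +inf): OK
  at node 22 with bounds (17, 32): OK
  at node 24 with bounds (22, 32): OK
No violation found at any node.
Result: Valid BST


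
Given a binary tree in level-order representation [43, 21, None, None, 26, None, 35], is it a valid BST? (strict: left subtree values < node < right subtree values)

Level-order array: [43, 21, None, None, 26, None, 35]
Validate using subtree bounds (lo, hi): at each node, require lo < value < hi,
then recurse left with hi=value and right with lo=value.
Preorder trace (stopping at first violation):
  at node 43 with bounds (-inf, +inf): OK
  at node 21 with bounds (-inf, 43): OK
  at node 26 with bounds (21, 43): OK
  at node 35 with bounds (26, 43): OK
No violation found at any node.
Result: Valid BST


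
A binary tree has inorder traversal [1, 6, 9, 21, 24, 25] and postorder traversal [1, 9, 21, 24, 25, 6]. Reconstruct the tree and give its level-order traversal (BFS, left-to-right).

Inorder:   [1, 6, 9, 21, 24, 25]
Postorder: [1, 9, 21, 24, 25, 6]
Algorithm: postorder visits root last, so walk postorder right-to-left;
each value is the root of the current inorder slice — split it at that
value, recurse on the right subtree first, then the left.
Recursive splits:
  root=6; inorder splits into left=[1], right=[9, 21, 24, 25]
  root=25; inorder splits into left=[9, 21, 24], right=[]
  root=24; inorder splits into left=[9, 21], right=[]
  root=21; inorder splits into left=[9], right=[]
  root=9; inorder splits into left=[], right=[]
  root=1; inorder splits into left=[], right=[]
Reconstructed level-order: [6, 1, 25, 24, 21, 9]


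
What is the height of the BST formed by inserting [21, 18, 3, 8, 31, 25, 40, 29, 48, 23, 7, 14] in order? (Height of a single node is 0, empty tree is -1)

Insertion order: [21, 18, 3, 8, 31, 25, 40, 29, 48, 23, 7, 14]
Tree (level-order array): [21, 18, 31, 3, None, 25, 40, None, 8, 23, 29, None, 48, 7, 14]
Compute height bottom-up (empty subtree = -1):
  height(7) = 1 + max(-1, -1) = 0
  height(14) = 1 + max(-1, -1) = 0
  height(8) = 1 + max(0, 0) = 1
  height(3) = 1 + max(-1, 1) = 2
  height(18) = 1 + max(2, -1) = 3
  height(23) = 1 + max(-1, -1) = 0
  height(29) = 1 + max(-1, -1) = 0
  height(25) = 1 + max(0, 0) = 1
  height(48) = 1 + max(-1, -1) = 0
  height(40) = 1 + max(-1, 0) = 1
  height(31) = 1 + max(1, 1) = 2
  height(21) = 1 + max(3, 2) = 4
Height = 4


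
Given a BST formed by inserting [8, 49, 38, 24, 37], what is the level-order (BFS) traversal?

Tree insertion order: [8, 49, 38, 24, 37]
Tree (level-order array): [8, None, 49, 38, None, 24, None, None, 37]
BFS from the root, enqueuing left then right child of each popped node:
  queue [8] -> pop 8, enqueue [49], visited so far: [8]
  queue [49] -> pop 49, enqueue [38], visited so far: [8, 49]
  queue [38] -> pop 38, enqueue [24], visited so far: [8, 49, 38]
  queue [24] -> pop 24, enqueue [37], visited so far: [8, 49, 38, 24]
  queue [37] -> pop 37, enqueue [none], visited so far: [8, 49, 38, 24, 37]
Result: [8, 49, 38, 24, 37]


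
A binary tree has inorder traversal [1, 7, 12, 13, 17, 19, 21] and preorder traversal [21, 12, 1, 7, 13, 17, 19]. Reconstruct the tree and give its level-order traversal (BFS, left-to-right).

Inorder:  [1, 7, 12, 13, 17, 19, 21]
Preorder: [21, 12, 1, 7, 13, 17, 19]
Algorithm: preorder visits root first, so consume preorder in order;
for each root, split the current inorder slice at that value into
left-subtree inorder and right-subtree inorder, then recurse.
Recursive splits:
  root=21; inorder splits into left=[1, 7, 12, 13, 17, 19], right=[]
  root=12; inorder splits into left=[1, 7], right=[13, 17, 19]
  root=1; inorder splits into left=[], right=[7]
  root=7; inorder splits into left=[], right=[]
  root=13; inorder splits into left=[], right=[17, 19]
  root=17; inorder splits into left=[], right=[19]
  root=19; inorder splits into left=[], right=[]
Reconstructed level-order: [21, 12, 1, 13, 7, 17, 19]


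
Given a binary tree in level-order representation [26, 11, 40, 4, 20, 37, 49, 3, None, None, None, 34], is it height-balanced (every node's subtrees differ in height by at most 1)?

Tree (level-order array): [26, 11, 40, 4, 20, 37, 49, 3, None, None, None, 34]
Definition: a tree is height-balanced if, at every node, |h(left) - h(right)| <= 1 (empty subtree has height -1).
Bottom-up per-node check:
  node 3: h_left=-1, h_right=-1, diff=0 [OK], height=0
  node 4: h_left=0, h_right=-1, diff=1 [OK], height=1
  node 20: h_left=-1, h_right=-1, diff=0 [OK], height=0
  node 11: h_left=1, h_right=0, diff=1 [OK], height=2
  node 34: h_left=-1, h_right=-1, diff=0 [OK], height=0
  node 37: h_left=0, h_right=-1, diff=1 [OK], height=1
  node 49: h_left=-1, h_right=-1, diff=0 [OK], height=0
  node 40: h_left=1, h_right=0, diff=1 [OK], height=2
  node 26: h_left=2, h_right=2, diff=0 [OK], height=3
All nodes satisfy the balance condition.
Result: Balanced


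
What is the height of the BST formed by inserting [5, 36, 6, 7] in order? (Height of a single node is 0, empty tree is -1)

Insertion order: [5, 36, 6, 7]
Tree (level-order array): [5, None, 36, 6, None, None, 7]
Compute height bottom-up (empty subtree = -1):
  height(7) = 1 + max(-1, -1) = 0
  height(6) = 1 + max(-1, 0) = 1
  height(36) = 1 + max(1, -1) = 2
  height(5) = 1 + max(-1, 2) = 3
Height = 3


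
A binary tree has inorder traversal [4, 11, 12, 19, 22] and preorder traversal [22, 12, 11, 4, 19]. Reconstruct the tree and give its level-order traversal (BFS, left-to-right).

Inorder:  [4, 11, 12, 19, 22]
Preorder: [22, 12, 11, 4, 19]
Algorithm: preorder visits root first, so consume preorder in order;
for each root, split the current inorder slice at that value into
left-subtree inorder and right-subtree inorder, then recurse.
Recursive splits:
  root=22; inorder splits into left=[4, 11, 12, 19], right=[]
  root=12; inorder splits into left=[4, 11], right=[19]
  root=11; inorder splits into left=[4], right=[]
  root=4; inorder splits into left=[], right=[]
  root=19; inorder splits into left=[], right=[]
Reconstructed level-order: [22, 12, 11, 19, 4]


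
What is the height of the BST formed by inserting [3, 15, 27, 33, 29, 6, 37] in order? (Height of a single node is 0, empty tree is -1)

Insertion order: [3, 15, 27, 33, 29, 6, 37]
Tree (level-order array): [3, None, 15, 6, 27, None, None, None, 33, 29, 37]
Compute height bottom-up (empty subtree = -1):
  height(6) = 1 + max(-1, -1) = 0
  height(29) = 1 + max(-1, -1) = 0
  height(37) = 1 + max(-1, -1) = 0
  height(33) = 1 + max(0, 0) = 1
  height(27) = 1 + max(-1, 1) = 2
  height(15) = 1 + max(0, 2) = 3
  height(3) = 1 + max(-1, 3) = 4
Height = 4


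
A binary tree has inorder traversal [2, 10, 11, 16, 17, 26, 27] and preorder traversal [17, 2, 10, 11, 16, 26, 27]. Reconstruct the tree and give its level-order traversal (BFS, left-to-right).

Inorder:  [2, 10, 11, 16, 17, 26, 27]
Preorder: [17, 2, 10, 11, 16, 26, 27]
Algorithm: preorder visits root first, so consume preorder in order;
for each root, split the current inorder slice at that value into
left-subtree inorder and right-subtree inorder, then recurse.
Recursive splits:
  root=17; inorder splits into left=[2, 10, 11, 16], right=[26, 27]
  root=2; inorder splits into left=[], right=[10, 11, 16]
  root=10; inorder splits into left=[], right=[11, 16]
  root=11; inorder splits into left=[], right=[16]
  root=16; inorder splits into left=[], right=[]
  root=26; inorder splits into left=[], right=[27]
  root=27; inorder splits into left=[], right=[]
Reconstructed level-order: [17, 2, 26, 10, 27, 11, 16]


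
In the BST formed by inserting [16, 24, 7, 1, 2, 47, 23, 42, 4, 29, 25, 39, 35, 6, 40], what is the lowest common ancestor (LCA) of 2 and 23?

Tree insertion order: [16, 24, 7, 1, 2, 47, 23, 42, 4, 29, 25, 39, 35, 6, 40]
Tree (level-order array): [16, 7, 24, 1, None, 23, 47, None, 2, None, None, 42, None, None, 4, 29, None, None, 6, 25, 39, None, None, None, None, 35, 40]
In a BST, the LCA of p=2, q=23 is the first node v on the
root-to-leaf path with p <= v <= q (go left if both < v, right if both > v).
Walk from root:
  at 16: 2 <= 16 <= 23, this is the LCA
LCA = 16


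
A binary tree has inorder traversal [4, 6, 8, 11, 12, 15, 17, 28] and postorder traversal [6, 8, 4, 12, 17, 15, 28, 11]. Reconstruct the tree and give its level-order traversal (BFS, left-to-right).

Inorder:   [4, 6, 8, 11, 12, 15, 17, 28]
Postorder: [6, 8, 4, 12, 17, 15, 28, 11]
Algorithm: postorder visits root last, so walk postorder right-to-left;
each value is the root of the current inorder slice — split it at that
value, recurse on the right subtree first, then the left.
Recursive splits:
  root=11; inorder splits into left=[4, 6, 8], right=[12, 15, 17, 28]
  root=28; inorder splits into left=[12, 15, 17], right=[]
  root=15; inorder splits into left=[12], right=[17]
  root=17; inorder splits into left=[], right=[]
  root=12; inorder splits into left=[], right=[]
  root=4; inorder splits into left=[], right=[6, 8]
  root=8; inorder splits into left=[6], right=[]
  root=6; inorder splits into left=[], right=[]
Reconstructed level-order: [11, 4, 28, 8, 15, 6, 12, 17]


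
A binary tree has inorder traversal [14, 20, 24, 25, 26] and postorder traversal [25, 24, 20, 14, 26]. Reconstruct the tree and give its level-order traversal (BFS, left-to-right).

Inorder:   [14, 20, 24, 25, 26]
Postorder: [25, 24, 20, 14, 26]
Algorithm: postorder visits root last, so walk postorder right-to-left;
each value is the root of the current inorder slice — split it at that
value, recurse on the right subtree first, then the left.
Recursive splits:
  root=26; inorder splits into left=[14, 20, 24, 25], right=[]
  root=14; inorder splits into left=[], right=[20, 24, 25]
  root=20; inorder splits into left=[], right=[24, 25]
  root=24; inorder splits into left=[], right=[25]
  root=25; inorder splits into left=[], right=[]
Reconstructed level-order: [26, 14, 20, 24, 25]


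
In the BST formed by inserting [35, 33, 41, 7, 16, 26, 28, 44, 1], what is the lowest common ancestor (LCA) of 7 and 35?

Tree insertion order: [35, 33, 41, 7, 16, 26, 28, 44, 1]
Tree (level-order array): [35, 33, 41, 7, None, None, 44, 1, 16, None, None, None, None, None, 26, None, 28]
In a BST, the LCA of p=7, q=35 is the first node v on the
root-to-leaf path with p <= v <= q (go left if both < v, right if both > v).
Walk from root:
  at 35: 7 <= 35 <= 35, this is the LCA
LCA = 35


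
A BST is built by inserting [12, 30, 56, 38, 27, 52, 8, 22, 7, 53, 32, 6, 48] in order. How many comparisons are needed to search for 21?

Search path for 21: 12 -> 30 -> 27 -> 22
Found: False
Comparisons: 4


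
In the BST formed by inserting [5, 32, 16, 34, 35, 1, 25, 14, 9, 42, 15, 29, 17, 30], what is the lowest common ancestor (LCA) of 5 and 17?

Tree insertion order: [5, 32, 16, 34, 35, 1, 25, 14, 9, 42, 15, 29, 17, 30]
Tree (level-order array): [5, 1, 32, None, None, 16, 34, 14, 25, None, 35, 9, 15, 17, 29, None, 42, None, None, None, None, None, None, None, 30]
In a BST, the LCA of p=5, q=17 is the first node v on the
root-to-leaf path with p <= v <= q (go left if both < v, right if both > v).
Walk from root:
  at 5: 5 <= 5 <= 17, this is the LCA
LCA = 5


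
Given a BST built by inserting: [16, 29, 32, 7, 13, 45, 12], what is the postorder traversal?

Tree insertion order: [16, 29, 32, 7, 13, 45, 12]
Tree (level-order array): [16, 7, 29, None, 13, None, 32, 12, None, None, 45]
Postorder traversal: [12, 13, 7, 45, 32, 29, 16]


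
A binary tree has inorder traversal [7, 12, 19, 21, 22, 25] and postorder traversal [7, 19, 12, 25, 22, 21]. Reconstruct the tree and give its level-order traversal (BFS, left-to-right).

Inorder:   [7, 12, 19, 21, 22, 25]
Postorder: [7, 19, 12, 25, 22, 21]
Algorithm: postorder visits root last, so walk postorder right-to-left;
each value is the root of the current inorder slice — split it at that
value, recurse on the right subtree first, then the left.
Recursive splits:
  root=21; inorder splits into left=[7, 12, 19], right=[22, 25]
  root=22; inorder splits into left=[], right=[25]
  root=25; inorder splits into left=[], right=[]
  root=12; inorder splits into left=[7], right=[19]
  root=19; inorder splits into left=[], right=[]
  root=7; inorder splits into left=[], right=[]
Reconstructed level-order: [21, 12, 22, 7, 19, 25]


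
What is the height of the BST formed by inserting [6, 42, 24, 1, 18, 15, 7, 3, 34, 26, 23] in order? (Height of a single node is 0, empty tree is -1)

Insertion order: [6, 42, 24, 1, 18, 15, 7, 3, 34, 26, 23]
Tree (level-order array): [6, 1, 42, None, 3, 24, None, None, None, 18, 34, 15, 23, 26, None, 7]
Compute height bottom-up (empty subtree = -1):
  height(3) = 1 + max(-1, -1) = 0
  height(1) = 1 + max(-1, 0) = 1
  height(7) = 1 + max(-1, -1) = 0
  height(15) = 1 + max(0, -1) = 1
  height(23) = 1 + max(-1, -1) = 0
  height(18) = 1 + max(1, 0) = 2
  height(26) = 1 + max(-1, -1) = 0
  height(34) = 1 + max(0, -1) = 1
  height(24) = 1 + max(2, 1) = 3
  height(42) = 1 + max(3, -1) = 4
  height(6) = 1 + max(1, 4) = 5
Height = 5


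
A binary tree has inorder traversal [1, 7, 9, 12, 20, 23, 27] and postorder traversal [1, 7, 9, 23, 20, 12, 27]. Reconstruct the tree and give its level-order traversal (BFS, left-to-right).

Inorder:   [1, 7, 9, 12, 20, 23, 27]
Postorder: [1, 7, 9, 23, 20, 12, 27]
Algorithm: postorder visits root last, so walk postorder right-to-left;
each value is the root of the current inorder slice — split it at that
value, recurse on the right subtree first, then the left.
Recursive splits:
  root=27; inorder splits into left=[1, 7, 9, 12, 20, 23], right=[]
  root=12; inorder splits into left=[1, 7, 9], right=[20, 23]
  root=20; inorder splits into left=[], right=[23]
  root=23; inorder splits into left=[], right=[]
  root=9; inorder splits into left=[1, 7], right=[]
  root=7; inorder splits into left=[1], right=[]
  root=1; inorder splits into left=[], right=[]
Reconstructed level-order: [27, 12, 9, 20, 7, 23, 1]


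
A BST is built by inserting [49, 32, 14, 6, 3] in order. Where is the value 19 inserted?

Starting tree (level order): [49, 32, None, 14, None, 6, None, 3]
Insertion path: 49 -> 32 -> 14
Result: insert 19 as right child of 14
Final tree (level order): [49, 32, None, 14, None, 6, 19, 3]


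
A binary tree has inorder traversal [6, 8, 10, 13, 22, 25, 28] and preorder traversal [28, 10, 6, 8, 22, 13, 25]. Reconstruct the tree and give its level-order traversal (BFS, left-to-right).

Inorder:  [6, 8, 10, 13, 22, 25, 28]
Preorder: [28, 10, 6, 8, 22, 13, 25]
Algorithm: preorder visits root first, so consume preorder in order;
for each root, split the current inorder slice at that value into
left-subtree inorder and right-subtree inorder, then recurse.
Recursive splits:
  root=28; inorder splits into left=[6, 8, 10, 13, 22, 25], right=[]
  root=10; inorder splits into left=[6, 8], right=[13, 22, 25]
  root=6; inorder splits into left=[], right=[8]
  root=8; inorder splits into left=[], right=[]
  root=22; inorder splits into left=[13], right=[25]
  root=13; inorder splits into left=[], right=[]
  root=25; inorder splits into left=[], right=[]
Reconstructed level-order: [28, 10, 6, 22, 8, 13, 25]


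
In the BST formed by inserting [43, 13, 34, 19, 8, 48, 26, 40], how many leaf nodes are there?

Tree built from: [43, 13, 34, 19, 8, 48, 26, 40]
Tree (level-order array): [43, 13, 48, 8, 34, None, None, None, None, 19, 40, None, 26]
Rule: A leaf has 0 children.
Per-node child counts:
  node 43: 2 child(ren)
  node 13: 2 child(ren)
  node 8: 0 child(ren)
  node 34: 2 child(ren)
  node 19: 1 child(ren)
  node 26: 0 child(ren)
  node 40: 0 child(ren)
  node 48: 0 child(ren)
Matching nodes: [8, 26, 40, 48]
Count of leaf nodes: 4


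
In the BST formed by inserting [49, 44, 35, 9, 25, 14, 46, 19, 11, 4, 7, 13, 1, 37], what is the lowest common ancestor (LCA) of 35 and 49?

Tree insertion order: [49, 44, 35, 9, 25, 14, 46, 19, 11, 4, 7, 13, 1, 37]
Tree (level-order array): [49, 44, None, 35, 46, 9, 37, None, None, 4, 25, None, None, 1, 7, 14, None, None, None, None, None, 11, 19, None, 13]
In a BST, the LCA of p=35, q=49 is the first node v on the
root-to-leaf path with p <= v <= q (go left if both < v, right if both > v).
Walk from root:
  at 49: 35 <= 49 <= 49, this is the LCA
LCA = 49


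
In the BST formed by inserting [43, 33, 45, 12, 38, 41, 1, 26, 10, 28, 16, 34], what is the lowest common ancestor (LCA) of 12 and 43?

Tree insertion order: [43, 33, 45, 12, 38, 41, 1, 26, 10, 28, 16, 34]
Tree (level-order array): [43, 33, 45, 12, 38, None, None, 1, 26, 34, 41, None, 10, 16, 28]
In a BST, the LCA of p=12, q=43 is the first node v on the
root-to-leaf path with p <= v <= q (go left if both < v, right if both > v).
Walk from root:
  at 43: 12 <= 43 <= 43, this is the LCA
LCA = 43


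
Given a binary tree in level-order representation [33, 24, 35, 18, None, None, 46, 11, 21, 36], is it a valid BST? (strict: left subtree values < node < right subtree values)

Level-order array: [33, 24, 35, 18, None, None, 46, 11, 21, 36]
Validate using subtree bounds (lo, hi): at each node, require lo < value < hi,
then recurse left with hi=value and right with lo=value.
Preorder trace (stopping at first violation):
  at node 33 with bounds (-inf, +inf): OK
  at node 24 with bounds (-inf, 33): OK
  at node 18 with bounds (-inf, 24): OK
  at node 11 with bounds (-inf, 18): OK
  at node 21 with bounds (18, 24): OK
  at node 35 with bounds (33, +inf): OK
  at node 46 with bounds (35, +inf): OK
  at node 36 with bounds (35, 46): OK
No violation found at any node.
Result: Valid BST
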